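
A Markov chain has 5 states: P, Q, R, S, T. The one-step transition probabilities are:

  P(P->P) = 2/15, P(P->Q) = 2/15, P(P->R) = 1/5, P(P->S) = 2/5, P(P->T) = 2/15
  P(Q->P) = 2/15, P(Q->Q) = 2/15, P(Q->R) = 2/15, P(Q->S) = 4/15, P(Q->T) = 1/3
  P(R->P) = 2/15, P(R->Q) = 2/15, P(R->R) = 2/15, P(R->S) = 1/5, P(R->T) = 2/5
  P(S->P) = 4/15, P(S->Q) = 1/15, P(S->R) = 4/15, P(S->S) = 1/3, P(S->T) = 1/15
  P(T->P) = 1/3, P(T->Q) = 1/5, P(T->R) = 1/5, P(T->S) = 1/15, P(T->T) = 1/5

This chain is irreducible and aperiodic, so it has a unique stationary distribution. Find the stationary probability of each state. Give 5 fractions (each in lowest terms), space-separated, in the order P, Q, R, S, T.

Answer: 5454/26065 6781/52130 5094/26065 13399/52130 5427/26065

Derivation:
The stationary distribution satisfies pi = pi * P, i.e.:
  pi_P = 2/15*pi_P + 2/15*pi_Q + 2/15*pi_R + 4/15*pi_S + 1/3*pi_T
  pi_Q = 2/15*pi_P + 2/15*pi_Q + 2/15*pi_R + 1/15*pi_S + 1/5*pi_T
  pi_R = 1/5*pi_P + 2/15*pi_Q + 2/15*pi_R + 4/15*pi_S + 1/5*pi_T
  pi_S = 2/5*pi_P + 4/15*pi_Q + 1/5*pi_R + 1/3*pi_S + 1/15*pi_T
  pi_T = 2/15*pi_P + 1/3*pi_Q + 2/5*pi_R + 1/15*pi_S + 1/5*pi_T
with normalization: pi_P + pi_Q + pi_R + pi_S + pi_T = 1.

Using the first 4 balance equations plus normalization, the linear system A*pi = b is:
  [-13/15, 2/15, 2/15, 4/15, 1/3] . pi = 0
  [2/15, -13/15, 2/15, 1/15, 1/5] . pi = 0
  [1/5, 2/15, -13/15, 4/15, 1/5] . pi = 0
  [2/5, 4/15, 1/5, -2/3, 1/15] . pi = 0
  [1, 1, 1, 1, 1] . pi = 1

Solving yields:
  pi_P = 5454/26065
  pi_Q = 6781/52130
  pi_R = 5094/26065
  pi_S = 13399/52130
  pi_T = 5427/26065

Verification (pi * P):
  5454/26065*2/15 + 6781/52130*2/15 + 5094/26065*2/15 + 13399/52130*4/15 + 5427/26065*1/3 = 5454/26065 = pi_P  (ok)
  5454/26065*2/15 + 6781/52130*2/15 + 5094/26065*2/15 + 13399/52130*1/15 + 5427/26065*1/5 = 6781/52130 = pi_Q  (ok)
  5454/26065*1/5 + 6781/52130*2/15 + 5094/26065*2/15 + 13399/52130*4/15 + 5427/26065*1/5 = 5094/26065 = pi_R  (ok)
  5454/26065*2/5 + 6781/52130*4/15 + 5094/26065*1/5 + 13399/52130*1/3 + 5427/26065*1/15 = 13399/52130 = pi_S  (ok)
  5454/26065*2/15 + 6781/52130*1/3 + 5094/26065*2/5 + 13399/52130*1/15 + 5427/26065*1/5 = 5427/26065 = pi_T  (ok)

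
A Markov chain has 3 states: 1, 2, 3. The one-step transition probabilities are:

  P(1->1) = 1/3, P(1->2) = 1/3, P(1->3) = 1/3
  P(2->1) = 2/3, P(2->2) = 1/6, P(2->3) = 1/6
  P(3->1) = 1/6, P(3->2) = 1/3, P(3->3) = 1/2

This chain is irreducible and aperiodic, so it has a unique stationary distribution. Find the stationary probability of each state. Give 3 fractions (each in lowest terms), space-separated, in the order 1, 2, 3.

Answer: 13/35 2/7 12/35

Derivation:
The stationary distribution satisfies pi = pi * P, i.e.:
  pi_1 = 1/3*pi_1 + 2/3*pi_2 + 1/6*pi_3
  pi_2 = 1/3*pi_1 + 1/6*pi_2 + 1/3*pi_3
  pi_3 = 1/3*pi_1 + 1/6*pi_2 + 1/2*pi_3
with normalization: pi_1 + pi_2 + pi_3 = 1.

Using the first 2 balance equations plus normalization, the linear system A*pi = b is:
  [-2/3, 2/3, 1/6] . pi = 0
  [1/3, -5/6, 1/3] . pi = 0
  [1, 1, 1] . pi = 1

Solving yields:
  pi_1 = 13/35
  pi_2 = 2/7
  pi_3 = 12/35

Verification (pi * P):
  13/35*1/3 + 2/7*2/3 + 12/35*1/6 = 13/35 = pi_1  (ok)
  13/35*1/3 + 2/7*1/6 + 12/35*1/3 = 2/7 = pi_2  (ok)
  13/35*1/3 + 2/7*1/6 + 12/35*1/2 = 12/35 = pi_3  (ok)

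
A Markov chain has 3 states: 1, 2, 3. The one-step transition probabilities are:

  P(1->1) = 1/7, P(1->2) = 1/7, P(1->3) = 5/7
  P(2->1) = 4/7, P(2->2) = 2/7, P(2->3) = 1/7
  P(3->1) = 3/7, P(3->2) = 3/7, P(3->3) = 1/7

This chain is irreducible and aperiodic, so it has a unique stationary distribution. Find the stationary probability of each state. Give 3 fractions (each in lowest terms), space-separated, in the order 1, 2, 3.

The stationary distribution satisfies pi = pi * P, i.e.:
  pi_1 = 1/7*pi_1 + 4/7*pi_2 + 3/7*pi_3
  pi_2 = 1/7*pi_1 + 2/7*pi_2 + 3/7*pi_3
  pi_3 = 5/7*pi_1 + 1/7*pi_2 + 1/7*pi_3
with normalization: pi_1 + pi_2 + pi_3 = 1.

Using the first 2 balance equations plus normalization, the linear system A*pi = b is:
  [-6/7, 4/7, 3/7] . pi = 0
  [1/7, -5/7, 3/7] . pi = 0
  [1, 1, 1] . pi = 1

Solving yields:
  pi_1 = 27/74
  pi_2 = 21/74
  pi_3 = 13/37

Verification (pi * P):
  27/74*1/7 + 21/74*4/7 + 13/37*3/7 = 27/74 = pi_1  (ok)
  27/74*1/7 + 21/74*2/7 + 13/37*3/7 = 21/74 = pi_2  (ok)
  27/74*5/7 + 21/74*1/7 + 13/37*1/7 = 13/37 = pi_3  (ok)

Answer: 27/74 21/74 13/37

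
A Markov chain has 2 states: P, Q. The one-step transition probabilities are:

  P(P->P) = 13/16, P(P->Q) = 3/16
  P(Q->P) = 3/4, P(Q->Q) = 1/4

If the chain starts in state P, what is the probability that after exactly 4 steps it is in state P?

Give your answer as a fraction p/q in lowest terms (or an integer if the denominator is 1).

Computing P^4 by repeated multiplication:
P^1 =
  P: [13/16, 3/16]
  Q: [3/4, 1/4]
P^2 =
  P: [205/256, 51/256]
  Q: [51/64, 13/64]
P^3 =
  P: [3277/4096, 819/4096]
  Q: [819/1024, 205/1024]
P^4 =
  P: [52429/65536, 13107/65536]
  Q: [13107/16384, 3277/16384]

(P^4)[P -> P] = 52429/65536

Answer: 52429/65536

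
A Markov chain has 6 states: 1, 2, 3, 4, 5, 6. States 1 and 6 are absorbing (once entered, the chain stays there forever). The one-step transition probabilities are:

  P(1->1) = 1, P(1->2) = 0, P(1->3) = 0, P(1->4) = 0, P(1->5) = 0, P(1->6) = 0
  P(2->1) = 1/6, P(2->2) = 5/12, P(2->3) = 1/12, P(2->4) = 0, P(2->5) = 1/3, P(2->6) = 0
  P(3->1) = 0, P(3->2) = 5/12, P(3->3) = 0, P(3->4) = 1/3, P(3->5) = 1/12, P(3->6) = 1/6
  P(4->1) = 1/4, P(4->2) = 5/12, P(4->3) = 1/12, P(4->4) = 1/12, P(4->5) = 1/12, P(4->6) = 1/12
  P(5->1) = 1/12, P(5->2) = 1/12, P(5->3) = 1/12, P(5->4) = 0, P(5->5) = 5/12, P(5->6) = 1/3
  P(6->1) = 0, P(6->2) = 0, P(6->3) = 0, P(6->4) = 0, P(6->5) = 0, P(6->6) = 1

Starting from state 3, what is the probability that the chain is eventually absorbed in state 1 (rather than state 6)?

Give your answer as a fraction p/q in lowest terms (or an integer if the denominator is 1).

Answer: 45/107

Derivation:
Let a_i = P(absorbed in 1 | start in state i).
Boundary conditions: a_1 = 1, a_6 = 0.
For each transient state i, a_i = sum_j P(i->j) * a_j:
  a_2 = 1/6*a_1 + 5/12*a_2 + 1/12*a_3 + 0*a_4 + 1/3*a_5 + 0*a_6
  a_3 = 0*a_1 + 5/12*a_2 + 0*a_3 + 1/3*a_4 + 1/12*a_5 + 1/6*a_6
  a_4 = 1/4*a_1 + 5/12*a_2 + 1/12*a_3 + 1/12*a_4 + 1/12*a_5 + 1/12*a_6
  a_5 = 1/12*a_1 + 1/12*a_2 + 1/12*a_3 + 0*a_4 + 5/12*a_5 + 1/3*a_6

Substituting a_1 = 1 and a_6 = 0, rearrange to (I - Q) a = r where r[i] = P(i -> 1):
  [7/12, -1/12, 0, -1/3] . (a_2, a_3, a_4, a_5) = 1/6
  [-5/12, 1, -1/3, -1/12] . (a_2, a_3, a_4, a_5) = 0
  [-5/12, -1/12, 11/12, -1/12] . (a_2, a_3, a_4, a_5) = 1/4
  [-1/12, -1/12, 0, 7/12] . (a_2, a_3, a_4, a_5) = 1/12

Solving yields:
  a_2 = 269/535
  a_3 = 45/107
  a_4 = 302/535
  a_5 = 147/535

Starting state is 3, so the absorption probability is a_3 = 45/107.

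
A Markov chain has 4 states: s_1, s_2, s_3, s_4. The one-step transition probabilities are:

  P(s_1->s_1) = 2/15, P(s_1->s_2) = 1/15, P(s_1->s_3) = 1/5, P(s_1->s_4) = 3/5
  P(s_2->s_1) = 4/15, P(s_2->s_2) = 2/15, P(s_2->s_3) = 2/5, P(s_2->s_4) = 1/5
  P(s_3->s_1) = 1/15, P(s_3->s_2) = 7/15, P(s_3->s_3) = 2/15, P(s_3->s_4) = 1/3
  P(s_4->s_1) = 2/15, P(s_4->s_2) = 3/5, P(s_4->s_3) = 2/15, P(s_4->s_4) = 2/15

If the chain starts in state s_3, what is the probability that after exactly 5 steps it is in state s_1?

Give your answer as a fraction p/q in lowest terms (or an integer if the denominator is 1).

Computing P^5 by repeated multiplication:
P^1 =
  s_1: [2/15, 1/15, 1/5, 3/5]
  s_2: [4/15, 2/15, 2/5, 1/5]
  s_3: [1/15, 7/15, 2/15, 1/3]
  s_4: [2/15, 3/5, 2/15, 2/15]
P^2 =
  s_1: [29/225, 106/225, 4/25, 6/25]
  s_2: [28/225, 77/225, 14/75, 26/75]
  s_3: [14/75, 74/225, 59/225, 2/9]
  s_4: [46/225, 52/225, 68/225, 59/225]
P^3 =
  s_1: [626/3375, 979/3375, 301/1125, 289/1125]
  s_2: [562/3375, 1178/3375, 262/1125, 283/1125]
  s_3: [539/3375, 39/125, 788/3375, 199/675]
  s_4: [18/125, 1157/3375, 704/3375, 1028/3375]
P^4 =
  s_1: [1561/10125, 16708/50625, 3764/16875, 988/3375]
  s_2: [1664/10125, 16061/50625, 1336/5625, 316/1125]
  s_3: [8068/50625, 17116/50625, 11501/50625, 2788/10125]
  s_4: [1672/10125, 1132/3375, 11864/50625, 13421/50625]
P^5 =
  s_1: [123374/759375, 50729/151875, 19543/84375, 2549/9375]
  s_2: [121348/759375, 50518/151875, 57938/253125, 70541/253125]
  s_3: [41327/253125, 248267/759375, 177782/759375, 41869/151875]
  s_4: [123346/759375, 246157/759375, 35506/151875, 212342/759375]

(P^5)[s_3 -> s_1] = 41327/253125

Answer: 41327/253125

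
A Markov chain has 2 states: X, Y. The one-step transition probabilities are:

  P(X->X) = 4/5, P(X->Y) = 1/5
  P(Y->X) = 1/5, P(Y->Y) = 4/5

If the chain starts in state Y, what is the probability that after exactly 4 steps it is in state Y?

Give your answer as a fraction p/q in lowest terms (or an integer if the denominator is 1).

Computing P^4 by repeated multiplication:
P^1 =
  X: [4/5, 1/5]
  Y: [1/5, 4/5]
P^2 =
  X: [17/25, 8/25]
  Y: [8/25, 17/25]
P^3 =
  X: [76/125, 49/125]
  Y: [49/125, 76/125]
P^4 =
  X: [353/625, 272/625]
  Y: [272/625, 353/625]

(P^4)[Y -> Y] = 353/625

Answer: 353/625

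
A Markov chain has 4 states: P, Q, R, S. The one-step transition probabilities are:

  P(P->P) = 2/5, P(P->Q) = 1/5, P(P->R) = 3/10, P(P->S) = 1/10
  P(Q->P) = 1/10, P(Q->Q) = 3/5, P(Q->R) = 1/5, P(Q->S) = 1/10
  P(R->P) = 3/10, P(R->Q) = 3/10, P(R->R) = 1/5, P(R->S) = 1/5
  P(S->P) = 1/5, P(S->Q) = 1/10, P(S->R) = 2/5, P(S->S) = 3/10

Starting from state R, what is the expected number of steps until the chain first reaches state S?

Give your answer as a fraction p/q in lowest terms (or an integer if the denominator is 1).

Answer: 610/83

Derivation:
Let h_i = expected steps to first reach S from state i.
Boundary: h_S = 0.
First-step equations for the other states:
  h_P = 1 + 2/5*h_P + 1/5*h_Q + 3/10*h_R + 1/10*h_S
  h_Q = 1 + 1/10*h_P + 3/5*h_Q + 1/5*h_R + 1/10*h_S
  h_R = 1 + 3/10*h_P + 3/10*h_Q + 1/5*h_R + 1/5*h_S

Substituting h_S = 0 and rearranging gives the linear system (I - Q) h = 1:
  [3/5, -1/5, -3/10] . (h_P, h_Q, h_R) = 1
  [-1/10, 2/5, -1/5] . (h_P, h_Q, h_R) = 1
  [-3/10, -3/10, 4/5] . (h_P, h_Q, h_R) = 1

Solving yields:
  h_P = 670/83
  h_Q = 680/83
  h_R = 610/83

Starting state is R, so the expected hitting time is h_R = 610/83.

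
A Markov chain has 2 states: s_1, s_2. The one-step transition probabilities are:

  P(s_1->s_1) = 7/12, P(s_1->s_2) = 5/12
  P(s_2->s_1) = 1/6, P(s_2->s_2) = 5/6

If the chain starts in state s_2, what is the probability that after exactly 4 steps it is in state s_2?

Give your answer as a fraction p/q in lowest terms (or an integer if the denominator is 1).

Answer: 7495/10368

Derivation:
Computing P^4 by repeated multiplication:
P^1 =
  s_1: [7/12, 5/12]
  s_2: [1/6, 5/6]
P^2 =
  s_1: [59/144, 85/144]
  s_2: [17/72, 55/72]
P^3 =
  s_1: [583/1728, 1145/1728]
  s_2: [229/864, 635/864]
P^4 =
  s_1: [6371/20736, 14365/20736]
  s_2: [2873/10368, 7495/10368]

(P^4)[s_2 -> s_2] = 7495/10368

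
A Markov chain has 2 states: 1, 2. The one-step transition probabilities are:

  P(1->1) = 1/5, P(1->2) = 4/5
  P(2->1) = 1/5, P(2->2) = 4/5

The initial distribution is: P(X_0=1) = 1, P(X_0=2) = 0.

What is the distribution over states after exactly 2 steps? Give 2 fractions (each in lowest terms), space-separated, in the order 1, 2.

Propagating the distribution step by step (d_{t+1} = d_t * P):
d_0 = (1=1, 2=0)
  d_1[1] = 1*1/5 + 0*1/5 = 1/5
  d_1[2] = 1*4/5 + 0*4/5 = 4/5
d_1 = (1=1/5, 2=4/5)
  d_2[1] = 1/5*1/5 + 4/5*1/5 = 1/5
  d_2[2] = 1/5*4/5 + 4/5*4/5 = 4/5
d_2 = (1=1/5, 2=4/5)

Answer: 1/5 4/5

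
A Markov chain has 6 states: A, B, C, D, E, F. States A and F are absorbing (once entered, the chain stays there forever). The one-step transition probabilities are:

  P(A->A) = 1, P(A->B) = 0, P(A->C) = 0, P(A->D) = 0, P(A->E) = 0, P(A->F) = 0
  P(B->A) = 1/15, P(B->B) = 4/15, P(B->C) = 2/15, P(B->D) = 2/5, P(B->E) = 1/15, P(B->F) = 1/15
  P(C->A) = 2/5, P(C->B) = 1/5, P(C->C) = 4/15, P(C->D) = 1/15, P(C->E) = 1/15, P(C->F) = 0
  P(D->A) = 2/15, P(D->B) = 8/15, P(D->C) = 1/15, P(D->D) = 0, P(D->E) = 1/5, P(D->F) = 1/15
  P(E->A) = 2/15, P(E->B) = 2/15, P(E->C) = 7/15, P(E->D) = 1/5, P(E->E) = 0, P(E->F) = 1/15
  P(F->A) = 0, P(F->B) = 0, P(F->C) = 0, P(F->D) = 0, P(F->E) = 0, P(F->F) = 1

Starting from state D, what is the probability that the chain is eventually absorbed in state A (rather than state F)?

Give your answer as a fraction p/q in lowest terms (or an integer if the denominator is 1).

Let a_i = P(absorbed in A | start in state i).
Boundary conditions: a_A = 1, a_F = 0.
For each transient state i, a_i = sum_j P(i->j) * a_j:
  a_B = 1/15*a_A + 4/15*a_B + 2/15*a_C + 2/5*a_D + 1/15*a_E + 1/15*a_F
  a_C = 2/5*a_A + 1/5*a_B + 4/15*a_C + 1/15*a_D + 1/15*a_E + 0*a_F
  a_D = 2/15*a_A + 8/15*a_B + 1/15*a_C + 0*a_D + 1/5*a_E + 1/15*a_F
  a_E = 2/15*a_A + 2/15*a_B + 7/15*a_C + 1/5*a_D + 0*a_E + 1/15*a_F

Substituting a_A = 1 and a_F = 0, rearrange to (I - Q) a = r where r[i] = P(i -> A):
  [11/15, -2/15, -2/5, -1/15] . (a_B, a_C, a_D, a_E) = 1/15
  [-1/5, 11/15, -1/15, -1/15] . (a_B, a_C, a_D, a_E) = 2/5
  [-8/15, -1/15, 1, -1/5] . (a_B, a_C, a_D, a_E) = 2/15
  [-2/15, -7/15, -1/5, 1] . (a_B, a_C, a_D, a_E) = 2/15

Solving yields:
  a_B = 802/1107
  a_C = 976/1107
  a_D = 815/1107
  a_E = 97/123

Starting state is D, so the absorption probability is a_D = 815/1107.

Answer: 815/1107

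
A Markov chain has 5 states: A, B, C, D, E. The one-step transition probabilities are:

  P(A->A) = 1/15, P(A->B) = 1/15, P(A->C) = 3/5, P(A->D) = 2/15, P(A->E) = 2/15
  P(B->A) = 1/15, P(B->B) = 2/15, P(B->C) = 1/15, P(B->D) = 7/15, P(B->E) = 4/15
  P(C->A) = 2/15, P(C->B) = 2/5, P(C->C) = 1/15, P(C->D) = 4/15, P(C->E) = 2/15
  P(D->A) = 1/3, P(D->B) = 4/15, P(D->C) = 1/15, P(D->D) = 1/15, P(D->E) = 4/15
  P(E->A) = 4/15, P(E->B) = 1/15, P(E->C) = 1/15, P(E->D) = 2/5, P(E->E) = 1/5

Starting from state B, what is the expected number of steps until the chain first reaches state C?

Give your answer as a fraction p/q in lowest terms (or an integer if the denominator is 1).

Answer: 13695/2273

Derivation:
Let h_i = expected steps to first reach C from state i.
Boundary: h_C = 0.
First-step equations for the other states:
  h_A = 1 + 1/15*h_A + 1/15*h_B + 3/5*h_C + 2/15*h_D + 2/15*h_E
  h_B = 1 + 1/15*h_A + 2/15*h_B + 1/15*h_C + 7/15*h_D + 4/15*h_E
  h_D = 1 + 1/3*h_A + 4/15*h_B + 1/15*h_C + 1/15*h_D + 4/15*h_E
  h_E = 1 + 4/15*h_A + 1/15*h_B + 1/15*h_C + 2/5*h_D + 1/5*h_E

Substituting h_C = 0 and rearranging gives the linear system (I - Q) h = 1:
  [14/15, -1/15, -2/15, -2/15] . (h_A, h_B, h_D, h_E) = 1
  [-1/15, 13/15, -7/15, -4/15] . (h_A, h_B, h_D, h_E) = 1
  [-1/3, -4/15, 14/15, -4/15] . (h_A, h_B, h_D, h_E) = 1
  [-4/15, -1/15, -2/5, 4/5] . (h_A, h_B, h_D, h_E) = 1

Solving yields:
  h_A = 6975/2273
  h_B = 13695/2273
  h_D = 12415/2273
  h_E = 12515/2273

Starting state is B, so the expected hitting time is h_B = 13695/2273.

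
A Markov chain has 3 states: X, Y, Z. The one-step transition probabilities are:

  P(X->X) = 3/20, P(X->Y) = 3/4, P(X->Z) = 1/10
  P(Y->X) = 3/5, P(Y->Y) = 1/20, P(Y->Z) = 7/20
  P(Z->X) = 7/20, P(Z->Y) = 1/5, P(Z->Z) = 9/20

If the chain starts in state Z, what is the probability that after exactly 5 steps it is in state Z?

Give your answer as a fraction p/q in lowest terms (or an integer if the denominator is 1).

Computing P^5 by repeated multiplication:
P^1 =
  X: [3/20, 3/4, 1/10]
  Y: [3/5, 1/20, 7/20]
  Z: [7/20, 1/5, 9/20]
P^2 =
  X: [203/400, 17/100, 129/400]
  Y: [97/400, 209/400, 47/200]
  Z: [33/100, 29/80, 123/400]
P^3 =
  X: [291/1000, 3629/8000, 2043/8000]
  Y: [3457/8000, 51/200, 2503/8000]
  Z: [2997/8000, 2617/8000, 1193/4000]
P^4 =
  X: [64833/160000, 46721/160000, 24223/80000]
  Y: [13093/40000, 63907/160000, 43721/160000]
  Z: [57097/160000, 14279/40000, 45787/160000]
P^5 =
  X: [1094273/3200000, 1213/3200, 892727/3200000]
  Y: [1230047/3200000, 1024371/3200000, 472791/1600000]
  Z: [147149/400000, 1096719/3200000, 926089/3200000]

(P^5)[Z -> Z] = 926089/3200000

Answer: 926089/3200000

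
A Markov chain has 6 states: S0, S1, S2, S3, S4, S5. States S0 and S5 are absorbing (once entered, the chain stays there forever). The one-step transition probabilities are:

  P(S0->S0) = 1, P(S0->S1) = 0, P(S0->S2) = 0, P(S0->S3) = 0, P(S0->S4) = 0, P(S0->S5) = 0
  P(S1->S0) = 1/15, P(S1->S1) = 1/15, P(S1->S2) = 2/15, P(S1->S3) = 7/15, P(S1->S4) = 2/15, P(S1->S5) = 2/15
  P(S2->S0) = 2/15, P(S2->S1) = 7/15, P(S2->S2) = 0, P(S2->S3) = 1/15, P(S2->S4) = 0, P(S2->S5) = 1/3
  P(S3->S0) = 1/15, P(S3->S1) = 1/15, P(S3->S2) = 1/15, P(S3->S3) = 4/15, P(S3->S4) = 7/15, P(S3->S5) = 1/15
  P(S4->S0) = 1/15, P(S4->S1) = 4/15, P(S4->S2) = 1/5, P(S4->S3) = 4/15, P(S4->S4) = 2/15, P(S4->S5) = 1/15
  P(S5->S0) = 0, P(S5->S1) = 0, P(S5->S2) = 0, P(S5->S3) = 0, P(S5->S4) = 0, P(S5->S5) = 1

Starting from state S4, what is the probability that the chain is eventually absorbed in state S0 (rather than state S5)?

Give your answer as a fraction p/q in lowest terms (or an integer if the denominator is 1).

Let a_i = P(absorbed in S0 | start in state i).
Boundary conditions: a_S0 = 1, a_S5 = 0.
For each transient state i, a_i = sum_j P(i->j) * a_j:
  a_S1 = 1/15*a_S0 + 1/15*a_S1 + 2/15*a_S2 + 7/15*a_S3 + 2/15*a_S4 + 2/15*a_S5
  a_S2 = 2/15*a_S0 + 7/15*a_S1 + 0*a_S2 + 1/15*a_S3 + 0*a_S4 + 1/3*a_S5
  a_S3 = 1/15*a_S0 + 1/15*a_S1 + 1/15*a_S2 + 4/15*a_S3 + 7/15*a_S4 + 1/15*a_S5
  a_S4 = 1/15*a_S0 + 4/15*a_S1 + 1/5*a_S2 + 4/15*a_S3 + 2/15*a_S4 + 1/15*a_S5

Substituting a_S0 = 1 and a_S5 = 0, rearrange to (I - Q) a = r where r[i] = P(i -> S0):
  [14/15, -2/15, -7/15, -2/15] . (a_S1, a_S2, a_S3, a_S4) = 1/15
  [-7/15, 1, -1/15, 0] . (a_S1, a_S2, a_S3, a_S4) = 2/15
  [-1/15, -1/15, 11/15, -7/15] . (a_S1, a_S2, a_S3, a_S4) = 1/15
  [-4/15, -1/5, -4/15, 13/15] . (a_S1, a_S2, a_S3, a_S4) = 1/15

Solving yields:
  a_S1 = 5369/14055
  a_S2 = 1588/4685
  a_S3 = 5767/14055
  a_S4 = 1869/4685

Starting state is S4, so the absorption probability is a_S4 = 1869/4685.

Answer: 1869/4685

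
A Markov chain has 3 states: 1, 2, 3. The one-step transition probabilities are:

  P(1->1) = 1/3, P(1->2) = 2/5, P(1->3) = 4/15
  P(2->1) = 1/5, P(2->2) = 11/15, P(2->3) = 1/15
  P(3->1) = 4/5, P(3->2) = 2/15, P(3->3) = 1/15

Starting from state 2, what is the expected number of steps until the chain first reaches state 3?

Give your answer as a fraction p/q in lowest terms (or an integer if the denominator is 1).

Answer: 195/22

Derivation:
Let h_i = expected steps to first reach 3 from state i.
Boundary: h_3 = 0.
First-step equations for the other states:
  h_1 = 1 + 1/3*h_1 + 2/5*h_2 + 4/15*h_3
  h_2 = 1 + 1/5*h_1 + 11/15*h_2 + 1/15*h_3

Substituting h_3 = 0 and rearranging gives the linear system (I - Q) h = 1:
  [2/3, -2/5] . (h_1, h_2) = 1
  [-1/5, 4/15] . (h_1, h_2) = 1

Solving yields:
  h_1 = 75/11
  h_2 = 195/22

Starting state is 2, so the expected hitting time is h_2 = 195/22.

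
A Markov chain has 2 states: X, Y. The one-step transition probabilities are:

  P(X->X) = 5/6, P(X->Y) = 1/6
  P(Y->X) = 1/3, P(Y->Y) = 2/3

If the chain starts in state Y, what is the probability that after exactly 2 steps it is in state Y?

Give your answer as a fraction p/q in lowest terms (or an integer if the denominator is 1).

Computing P^2 by repeated multiplication:
P^1 =
  X: [5/6, 1/6]
  Y: [1/3, 2/3]
P^2 =
  X: [3/4, 1/4]
  Y: [1/2, 1/2]

(P^2)[Y -> Y] = 1/2

Answer: 1/2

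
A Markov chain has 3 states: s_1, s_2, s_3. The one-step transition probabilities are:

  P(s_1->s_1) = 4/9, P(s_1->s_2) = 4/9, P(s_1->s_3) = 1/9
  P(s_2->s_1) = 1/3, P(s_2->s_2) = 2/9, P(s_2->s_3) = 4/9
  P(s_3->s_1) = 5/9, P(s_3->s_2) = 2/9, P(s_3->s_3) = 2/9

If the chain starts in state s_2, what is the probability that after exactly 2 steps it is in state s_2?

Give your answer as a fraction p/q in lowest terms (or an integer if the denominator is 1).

Answer: 8/27

Derivation:
Computing P^2 by repeated multiplication:
P^1 =
  s_1: [4/9, 4/9, 1/9]
  s_2: [1/3, 2/9, 4/9]
  s_3: [5/9, 2/9, 2/9]
P^2 =
  s_1: [11/27, 26/81, 22/81]
  s_2: [38/81, 8/27, 19/81]
  s_3: [4/9, 28/81, 17/81]

(P^2)[s_2 -> s_2] = 8/27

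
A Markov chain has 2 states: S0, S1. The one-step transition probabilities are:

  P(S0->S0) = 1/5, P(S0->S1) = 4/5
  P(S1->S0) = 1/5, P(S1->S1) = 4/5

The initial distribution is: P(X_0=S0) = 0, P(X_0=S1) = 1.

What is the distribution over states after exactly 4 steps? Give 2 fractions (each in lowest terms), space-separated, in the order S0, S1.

Propagating the distribution step by step (d_{t+1} = d_t * P):
d_0 = (S0=0, S1=1)
  d_1[S0] = 0*1/5 + 1*1/5 = 1/5
  d_1[S1] = 0*4/5 + 1*4/5 = 4/5
d_1 = (S0=1/5, S1=4/5)
  d_2[S0] = 1/5*1/5 + 4/5*1/5 = 1/5
  d_2[S1] = 1/5*4/5 + 4/5*4/5 = 4/5
d_2 = (S0=1/5, S1=4/5)
  d_3[S0] = 1/5*1/5 + 4/5*1/5 = 1/5
  d_3[S1] = 1/5*4/5 + 4/5*4/5 = 4/5
d_3 = (S0=1/5, S1=4/5)
  d_4[S0] = 1/5*1/5 + 4/5*1/5 = 1/5
  d_4[S1] = 1/5*4/5 + 4/5*4/5 = 4/5
d_4 = (S0=1/5, S1=4/5)

Answer: 1/5 4/5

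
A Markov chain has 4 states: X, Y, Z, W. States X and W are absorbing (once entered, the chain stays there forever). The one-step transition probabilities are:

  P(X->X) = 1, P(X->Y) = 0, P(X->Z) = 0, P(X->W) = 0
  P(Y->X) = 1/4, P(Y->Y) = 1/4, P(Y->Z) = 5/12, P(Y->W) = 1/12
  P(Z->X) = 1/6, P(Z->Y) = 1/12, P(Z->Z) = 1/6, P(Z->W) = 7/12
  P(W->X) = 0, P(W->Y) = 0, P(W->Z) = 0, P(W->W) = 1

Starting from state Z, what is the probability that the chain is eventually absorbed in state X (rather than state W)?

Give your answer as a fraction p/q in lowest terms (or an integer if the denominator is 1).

Let a_i = P(absorbed in X | start in state i).
Boundary conditions: a_X = 1, a_W = 0.
For each transient state i, a_i = sum_j P(i->j) * a_j:
  a_Y = 1/4*a_X + 1/4*a_Y + 5/12*a_Z + 1/12*a_W
  a_Z = 1/6*a_X + 1/12*a_Y + 1/6*a_Z + 7/12*a_W

Substituting a_X = 1 and a_W = 0, rearrange to (I - Q) a = r where r[i] = P(i -> X):
  [3/4, -5/12] . (a_Y, a_Z) = 1/4
  [-1/12, 5/6] . (a_Y, a_Z) = 1/6

Solving yields:
  a_Y = 8/17
  a_Z = 21/85

Starting state is Z, so the absorption probability is a_Z = 21/85.

Answer: 21/85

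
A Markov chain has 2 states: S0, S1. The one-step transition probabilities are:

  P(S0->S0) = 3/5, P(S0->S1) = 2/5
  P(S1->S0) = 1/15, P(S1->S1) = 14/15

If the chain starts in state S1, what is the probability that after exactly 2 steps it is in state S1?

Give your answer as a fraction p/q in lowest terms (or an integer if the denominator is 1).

Computing P^2 by repeated multiplication:
P^1 =
  S0: [3/5, 2/5]
  S1: [1/15, 14/15]
P^2 =
  S0: [29/75, 46/75]
  S1: [23/225, 202/225]

(P^2)[S1 -> S1] = 202/225

Answer: 202/225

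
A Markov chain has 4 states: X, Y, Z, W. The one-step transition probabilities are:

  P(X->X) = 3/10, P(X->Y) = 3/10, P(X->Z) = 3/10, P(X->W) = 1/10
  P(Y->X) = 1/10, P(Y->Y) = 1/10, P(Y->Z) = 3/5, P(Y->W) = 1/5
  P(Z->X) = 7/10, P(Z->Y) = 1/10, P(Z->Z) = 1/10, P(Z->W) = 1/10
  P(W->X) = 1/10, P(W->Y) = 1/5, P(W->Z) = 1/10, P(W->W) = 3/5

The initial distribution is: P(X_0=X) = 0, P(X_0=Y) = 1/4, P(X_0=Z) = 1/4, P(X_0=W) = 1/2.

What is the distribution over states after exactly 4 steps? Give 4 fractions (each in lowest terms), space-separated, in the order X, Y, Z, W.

Answer: 6177/20000 927/5000 10081/40000 10149/40000

Derivation:
Propagating the distribution step by step (d_{t+1} = d_t * P):
d_0 = (X=0, Y=1/4, Z=1/4, W=1/2)
  d_1[X] = 0*3/10 + 1/4*1/10 + 1/4*7/10 + 1/2*1/10 = 1/4
  d_1[Y] = 0*3/10 + 1/4*1/10 + 1/4*1/10 + 1/2*1/5 = 3/20
  d_1[Z] = 0*3/10 + 1/4*3/5 + 1/4*1/10 + 1/2*1/10 = 9/40
  d_1[W] = 0*1/10 + 1/4*1/5 + 1/4*1/10 + 1/2*3/5 = 3/8
d_1 = (X=1/4, Y=3/20, Z=9/40, W=3/8)
  d_2[X] = 1/4*3/10 + 3/20*1/10 + 9/40*7/10 + 3/8*1/10 = 57/200
  d_2[Y] = 1/4*3/10 + 3/20*1/10 + 9/40*1/10 + 3/8*1/5 = 3/16
  d_2[Z] = 1/4*3/10 + 3/20*3/5 + 9/40*1/10 + 3/8*1/10 = 9/40
  d_2[W] = 1/4*1/10 + 3/20*1/5 + 9/40*1/10 + 3/8*3/5 = 121/400
d_2 = (X=57/200, Y=3/16, Z=9/40, W=121/400)
  d_3[X] = 57/200*3/10 + 3/16*1/10 + 9/40*7/10 + 121/400*1/10 = 73/250
  d_3[Y] = 57/200*3/10 + 3/16*1/10 + 9/40*1/10 + 121/400*1/5 = 749/4000
  d_3[Z] = 57/200*3/10 + 3/16*3/5 + 9/40*1/10 + 121/400*1/10 = 1003/4000
  d_3[W] = 57/200*1/10 + 3/16*1/5 + 9/40*1/10 + 121/400*3/5 = 27/100
d_3 = (X=73/250, Y=749/4000, Z=1003/4000, W=27/100)
  d_4[X] = 73/250*3/10 + 749/4000*1/10 + 1003/4000*7/10 + 27/100*1/10 = 6177/20000
  d_4[Y] = 73/250*3/10 + 749/4000*1/10 + 1003/4000*1/10 + 27/100*1/5 = 927/5000
  d_4[Z] = 73/250*3/10 + 749/4000*3/5 + 1003/4000*1/10 + 27/100*1/10 = 10081/40000
  d_4[W] = 73/250*1/10 + 749/4000*1/5 + 1003/4000*1/10 + 27/100*3/5 = 10149/40000
d_4 = (X=6177/20000, Y=927/5000, Z=10081/40000, W=10149/40000)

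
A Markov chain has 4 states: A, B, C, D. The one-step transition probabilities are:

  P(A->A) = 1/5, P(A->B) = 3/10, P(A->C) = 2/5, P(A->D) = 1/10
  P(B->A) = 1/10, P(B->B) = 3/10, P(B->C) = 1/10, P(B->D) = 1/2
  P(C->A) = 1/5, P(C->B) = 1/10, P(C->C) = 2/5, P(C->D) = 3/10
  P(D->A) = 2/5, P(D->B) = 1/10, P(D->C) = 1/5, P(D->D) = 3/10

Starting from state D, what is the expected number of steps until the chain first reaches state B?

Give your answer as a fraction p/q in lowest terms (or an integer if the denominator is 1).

Answer: 250/39

Derivation:
Let h_i = expected steps to first reach B from state i.
Boundary: h_B = 0.
First-step equations for the other states:
  h_A = 1 + 1/5*h_A + 3/10*h_B + 2/5*h_C + 1/10*h_D
  h_C = 1 + 1/5*h_A + 1/10*h_B + 2/5*h_C + 3/10*h_D
  h_D = 1 + 2/5*h_A + 1/10*h_B + 1/5*h_C + 3/10*h_D

Substituting h_B = 0 and rearranging gives the linear system (I - Q) h = 1:
  [4/5, -2/5, -1/10] . (h_A, h_C, h_D) = 1
  [-1/5, 3/5, -3/10] . (h_A, h_C, h_D) = 1
  [-2/5, -1/5, 7/10] . (h_A, h_C, h_D) = 1

Solving yields:
  h_A = 70/13
  h_C = 20/3
  h_D = 250/39

Starting state is D, so the expected hitting time is h_D = 250/39.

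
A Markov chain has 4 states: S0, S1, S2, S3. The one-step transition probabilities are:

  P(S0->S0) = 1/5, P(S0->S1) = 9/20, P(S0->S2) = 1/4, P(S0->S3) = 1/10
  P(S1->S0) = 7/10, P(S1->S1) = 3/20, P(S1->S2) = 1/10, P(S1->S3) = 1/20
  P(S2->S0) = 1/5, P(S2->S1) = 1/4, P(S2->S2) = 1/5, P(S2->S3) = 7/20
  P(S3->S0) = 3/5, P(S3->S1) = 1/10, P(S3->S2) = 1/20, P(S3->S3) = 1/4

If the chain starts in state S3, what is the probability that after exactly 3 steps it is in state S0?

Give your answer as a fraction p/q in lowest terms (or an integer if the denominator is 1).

Computing P^3 by repeated multiplication:
P^1 =
  S0: [1/5, 9/20, 1/4, 1/10]
  S1: [7/10, 3/20, 1/10, 1/20]
  S2: [1/5, 1/4, 1/5, 7/20]
  S3: [3/5, 1/10, 1/20, 1/4]
P^2 =
  S0: [93/200, 23/100, 3/20, 31/200]
  S1: [59/200, 147/400, 17/80, 1/8]
  S2: [93/200, 17/80, 53/400, 19/100]
  S3: [7/20, 129/400, 73/400, 29/200]
P^3 =
  S0: [377/1000, 1187/4000, 177/1000, 597/4000]
  S1: [347/800, 507/2000, 637/4000, 307/2000]
  S2: [1529/4000, 1173/4000, 347/2000, 151/1000]
  S3: [1677/4000, 133/500, 327/2000, 121/800]

(P^3)[S3 -> S0] = 1677/4000

Answer: 1677/4000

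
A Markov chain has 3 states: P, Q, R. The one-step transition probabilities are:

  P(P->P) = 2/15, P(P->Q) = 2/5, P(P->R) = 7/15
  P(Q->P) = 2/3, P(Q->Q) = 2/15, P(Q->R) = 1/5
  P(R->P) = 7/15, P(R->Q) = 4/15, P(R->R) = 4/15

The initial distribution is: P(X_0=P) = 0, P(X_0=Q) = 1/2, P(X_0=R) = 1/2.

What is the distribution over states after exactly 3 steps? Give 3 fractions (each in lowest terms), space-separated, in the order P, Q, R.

Propagating the distribution step by step (d_{t+1} = d_t * P):
d_0 = (P=0, Q=1/2, R=1/2)
  d_1[P] = 0*2/15 + 1/2*2/3 + 1/2*7/15 = 17/30
  d_1[Q] = 0*2/5 + 1/2*2/15 + 1/2*4/15 = 1/5
  d_1[R] = 0*7/15 + 1/2*1/5 + 1/2*4/15 = 7/30
d_1 = (P=17/30, Q=1/5, R=7/30)
  d_2[P] = 17/30*2/15 + 1/5*2/3 + 7/30*7/15 = 143/450
  d_2[Q] = 17/30*2/5 + 1/5*2/15 + 7/30*4/15 = 71/225
  d_2[R] = 17/30*7/15 + 1/5*1/5 + 7/30*4/15 = 11/30
d_2 = (P=143/450, Q=71/225, R=11/30)
  d_3[P] = 143/450*2/15 + 71/225*2/3 + 11/30*7/15 = 2861/6750
  d_3[Q] = 143/450*2/5 + 71/225*2/15 + 11/30*4/15 = 901/3375
  d_3[R] = 143/450*7/15 + 71/225*1/5 + 11/30*4/15 = 2087/6750
d_3 = (P=2861/6750, Q=901/3375, R=2087/6750)

Answer: 2861/6750 901/3375 2087/6750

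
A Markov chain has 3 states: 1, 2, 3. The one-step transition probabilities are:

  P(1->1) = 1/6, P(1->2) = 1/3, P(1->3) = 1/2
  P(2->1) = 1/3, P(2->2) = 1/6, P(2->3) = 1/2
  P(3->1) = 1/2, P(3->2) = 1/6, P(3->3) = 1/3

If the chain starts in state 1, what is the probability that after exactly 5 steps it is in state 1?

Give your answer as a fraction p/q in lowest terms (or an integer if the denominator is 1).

Answer: 2695/7776

Derivation:
Computing P^5 by repeated multiplication:
P^1 =
  1: [1/6, 1/3, 1/2]
  2: [1/3, 1/6, 1/2]
  3: [1/2, 1/6, 1/3]
P^2 =
  1: [7/18, 7/36, 5/12]
  2: [13/36, 2/9, 5/12]
  3: [11/36, 1/4, 4/9]
P^3 =
  1: [73/216, 25/108, 31/72]
  2: [37/108, 49/216, 31/72]
  3: [77/216, 47/216, 23/54]
P^4 =
  1: [113/324, 289/1296, 185/432]
  2: [451/1296, 145/648, 185/432]
  3: [149/432, 293/1296, 139/324]
P^5 =
  1: [2695/7776, 437/1944, 1111/2592]
  2: [337/972, 1747/7776, 1111/2592]
  3: [2701/7776, 581/2592, 833/1944]

(P^5)[1 -> 1] = 2695/7776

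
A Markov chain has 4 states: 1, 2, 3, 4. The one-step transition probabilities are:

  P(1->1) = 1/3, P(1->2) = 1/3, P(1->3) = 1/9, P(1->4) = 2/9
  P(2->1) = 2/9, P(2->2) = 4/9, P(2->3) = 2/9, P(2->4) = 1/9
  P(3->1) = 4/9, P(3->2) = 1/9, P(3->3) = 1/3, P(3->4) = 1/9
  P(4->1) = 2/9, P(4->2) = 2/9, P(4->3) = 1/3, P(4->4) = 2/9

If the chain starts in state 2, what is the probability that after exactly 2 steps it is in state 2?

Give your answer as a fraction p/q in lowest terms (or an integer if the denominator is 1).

Computing P^2 by repeated multiplication:
P^1 =
  1: [1/3, 1/3, 1/9, 2/9]
  2: [2/9, 4/9, 2/9, 1/9]
  3: [4/9, 1/9, 1/3, 1/9]
  4: [2/9, 2/9, 1/3, 2/9]
P^2 =
  1: [23/81, 26/81, 2/9, 14/81]
  2: [8/27, 26/81, 19/81, 4/27]
  3: [28/81, 7/27, 2/9, 14/81]
  4: [26/81, 7/27, 7/27, 13/81]

(P^2)[2 -> 2] = 26/81

Answer: 26/81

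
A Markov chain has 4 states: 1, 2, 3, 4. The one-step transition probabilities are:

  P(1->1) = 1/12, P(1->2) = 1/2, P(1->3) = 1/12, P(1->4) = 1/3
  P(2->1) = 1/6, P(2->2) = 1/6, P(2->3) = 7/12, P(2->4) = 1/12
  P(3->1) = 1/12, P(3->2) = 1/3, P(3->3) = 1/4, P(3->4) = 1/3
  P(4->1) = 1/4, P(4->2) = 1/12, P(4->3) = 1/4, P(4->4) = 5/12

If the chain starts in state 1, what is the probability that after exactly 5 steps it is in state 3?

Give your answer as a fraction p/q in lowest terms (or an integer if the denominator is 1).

Computing P^5 by repeated multiplication:
P^1 =
  1: [1/12, 1/2, 1/12, 1/3]
  2: [1/6, 1/6, 7/12, 1/12]
  3: [1/12, 1/3, 1/4, 1/3]
  4: [1/4, 1/12, 1/4, 5/12]
P^2 =
  1: [13/72, 13/72, 29/72, 17/72]
  2: [1/9, 5/16, 5/18, 43/144]
  3: [1/6, 5/24, 25/72, 5/18]
  4: [23/144, 37/144, 17/72, 25/72]
P^3 =
  1: [119/864, 79/288, 121/432, 133/432]
  2: [275/1728, 389/1728, 145/432, 121/432]
  3: [127/864, 37/144, 7/24, 263/864]
  4: [281/1728, 199/864, 89/288, 515/1728]
P^4 =
  1: [1633/10368, 1211/5184, 1651/5184, 3011/10368]
  2: [3085/20736, 109/432, 3095/10368, 6229/20736]
  3: [403/2592, 2477/10368, 1613/5184, 3053/10368]
  4: [263/1728, 1711/6912, 3107/10368, 6233/20736]
P^5 =
  1: [4703/31104, 127/512, 18763/62208, 37217/124416]
  2: [19213/124416, 59963/248832, 38483/124416, 73477/248832]
  3: [6317/41472, 30583/124416, 3149/10368, 18547/62208]
  4: [38335/248832, 2233/9216, 2123/6912, 36889/124416]

(P^5)[1 -> 3] = 18763/62208

Answer: 18763/62208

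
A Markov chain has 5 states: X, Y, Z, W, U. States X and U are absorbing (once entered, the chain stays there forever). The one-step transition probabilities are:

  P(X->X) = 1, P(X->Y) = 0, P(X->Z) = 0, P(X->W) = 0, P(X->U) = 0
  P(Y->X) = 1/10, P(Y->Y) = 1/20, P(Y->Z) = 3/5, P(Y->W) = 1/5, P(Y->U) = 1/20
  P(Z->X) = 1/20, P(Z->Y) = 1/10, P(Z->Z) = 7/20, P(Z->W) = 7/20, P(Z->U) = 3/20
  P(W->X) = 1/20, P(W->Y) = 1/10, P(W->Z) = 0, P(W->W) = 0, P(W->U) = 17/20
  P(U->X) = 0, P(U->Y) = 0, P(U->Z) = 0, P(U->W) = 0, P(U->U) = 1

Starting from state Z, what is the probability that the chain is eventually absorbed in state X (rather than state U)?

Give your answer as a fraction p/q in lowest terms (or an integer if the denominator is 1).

Answer: 207/1396

Derivation:
Let a_i = P(absorbed in X | start in state i).
Boundary conditions: a_X = 1, a_U = 0.
For each transient state i, a_i = sum_j P(i->j) * a_j:
  a_Y = 1/10*a_X + 1/20*a_Y + 3/5*a_Z + 1/5*a_W + 1/20*a_U
  a_Z = 1/20*a_X + 1/10*a_Y + 7/20*a_Z + 7/20*a_W + 3/20*a_U
  a_W = 1/20*a_X + 1/10*a_Y + 0*a_Z + 0*a_W + 17/20*a_U

Substituting a_X = 1 and a_U = 0, rearrange to (I - Q) a = r where r[i] = P(i -> X):
  [19/20, -3/5, -1/5] . (a_Y, a_Z, a_W) = 1/10
  [-1/10, 13/20, -7/20] . (a_Y, a_Z, a_W) = 1/20
  [-1/10, 0, 1] . (a_Y, a_Z, a_W) = 1/20

Solving yields:
  a_Y = 224/1047
  a_Z = 207/1396
  a_W = 299/4188

Starting state is Z, so the absorption probability is a_Z = 207/1396.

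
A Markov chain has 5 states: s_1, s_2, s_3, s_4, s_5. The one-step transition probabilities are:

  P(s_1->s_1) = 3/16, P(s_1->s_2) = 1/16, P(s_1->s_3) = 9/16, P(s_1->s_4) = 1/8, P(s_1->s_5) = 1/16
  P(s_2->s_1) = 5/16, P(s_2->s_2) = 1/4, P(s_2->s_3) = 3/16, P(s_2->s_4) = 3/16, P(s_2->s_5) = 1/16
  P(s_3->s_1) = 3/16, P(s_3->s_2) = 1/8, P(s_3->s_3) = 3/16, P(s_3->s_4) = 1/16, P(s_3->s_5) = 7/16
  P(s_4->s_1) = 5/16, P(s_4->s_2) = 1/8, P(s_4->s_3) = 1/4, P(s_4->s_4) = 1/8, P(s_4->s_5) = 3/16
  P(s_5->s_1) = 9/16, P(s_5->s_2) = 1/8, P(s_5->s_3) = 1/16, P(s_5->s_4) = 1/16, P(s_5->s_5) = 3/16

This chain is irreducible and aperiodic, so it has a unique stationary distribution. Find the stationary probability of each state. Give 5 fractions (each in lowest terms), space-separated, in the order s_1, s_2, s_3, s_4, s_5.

Answer: 1819/6219 1517/12438 3457/12438 637/6219 1276/6219

Derivation:
The stationary distribution satisfies pi = pi * P, i.e.:
  pi_s_1 = 3/16*pi_s_1 + 5/16*pi_s_2 + 3/16*pi_s_3 + 5/16*pi_s_4 + 9/16*pi_s_5
  pi_s_2 = 1/16*pi_s_1 + 1/4*pi_s_2 + 1/8*pi_s_3 + 1/8*pi_s_4 + 1/8*pi_s_5
  pi_s_3 = 9/16*pi_s_1 + 3/16*pi_s_2 + 3/16*pi_s_3 + 1/4*pi_s_4 + 1/16*pi_s_5
  pi_s_4 = 1/8*pi_s_1 + 3/16*pi_s_2 + 1/16*pi_s_3 + 1/8*pi_s_4 + 1/16*pi_s_5
  pi_s_5 = 1/16*pi_s_1 + 1/16*pi_s_2 + 7/16*pi_s_3 + 3/16*pi_s_4 + 3/16*pi_s_5
with normalization: pi_s_1 + pi_s_2 + pi_s_3 + pi_s_4 + pi_s_5 = 1.

Using the first 4 balance equations plus normalization, the linear system A*pi = b is:
  [-13/16, 5/16, 3/16, 5/16, 9/16] . pi = 0
  [1/16, -3/4, 1/8, 1/8, 1/8] . pi = 0
  [9/16, 3/16, -13/16, 1/4, 1/16] . pi = 0
  [1/8, 3/16, 1/16, -7/8, 1/16] . pi = 0
  [1, 1, 1, 1, 1] . pi = 1

Solving yields:
  pi_s_1 = 1819/6219
  pi_s_2 = 1517/12438
  pi_s_3 = 3457/12438
  pi_s_4 = 637/6219
  pi_s_5 = 1276/6219

Verification (pi * P):
  1819/6219*3/16 + 1517/12438*5/16 + 3457/12438*3/16 + 637/6219*5/16 + 1276/6219*9/16 = 1819/6219 = pi_s_1  (ok)
  1819/6219*1/16 + 1517/12438*1/4 + 3457/12438*1/8 + 637/6219*1/8 + 1276/6219*1/8 = 1517/12438 = pi_s_2  (ok)
  1819/6219*9/16 + 1517/12438*3/16 + 3457/12438*3/16 + 637/6219*1/4 + 1276/6219*1/16 = 3457/12438 = pi_s_3  (ok)
  1819/6219*1/8 + 1517/12438*3/16 + 3457/12438*1/16 + 637/6219*1/8 + 1276/6219*1/16 = 637/6219 = pi_s_4  (ok)
  1819/6219*1/16 + 1517/12438*1/16 + 3457/12438*7/16 + 637/6219*3/16 + 1276/6219*3/16 = 1276/6219 = pi_s_5  (ok)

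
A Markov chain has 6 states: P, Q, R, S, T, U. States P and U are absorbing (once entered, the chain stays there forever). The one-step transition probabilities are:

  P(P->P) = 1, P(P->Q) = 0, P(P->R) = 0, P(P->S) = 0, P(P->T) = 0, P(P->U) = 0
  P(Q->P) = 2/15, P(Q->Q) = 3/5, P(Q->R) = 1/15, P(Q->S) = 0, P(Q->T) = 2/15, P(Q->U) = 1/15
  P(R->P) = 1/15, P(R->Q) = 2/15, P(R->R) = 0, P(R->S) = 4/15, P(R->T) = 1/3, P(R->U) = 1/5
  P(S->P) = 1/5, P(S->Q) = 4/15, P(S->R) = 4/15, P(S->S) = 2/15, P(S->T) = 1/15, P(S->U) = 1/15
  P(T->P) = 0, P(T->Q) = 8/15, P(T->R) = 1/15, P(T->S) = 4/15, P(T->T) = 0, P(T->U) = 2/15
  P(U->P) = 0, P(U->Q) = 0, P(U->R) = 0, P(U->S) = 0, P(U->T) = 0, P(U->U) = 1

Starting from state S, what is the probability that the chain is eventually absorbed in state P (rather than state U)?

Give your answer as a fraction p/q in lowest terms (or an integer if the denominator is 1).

Answer: 596/1011

Derivation:
Let a_i = P(absorbed in P | start in state i).
Boundary conditions: a_P = 1, a_U = 0.
For each transient state i, a_i = sum_j P(i->j) * a_j:
  a_Q = 2/15*a_P + 3/5*a_Q + 1/15*a_R + 0*a_S + 2/15*a_T + 1/15*a_U
  a_R = 1/15*a_P + 2/15*a_Q + 0*a_R + 4/15*a_S + 1/3*a_T + 1/5*a_U
  a_S = 1/5*a_P + 4/15*a_Q + 4/15*a_R + 2/15*a_S + 1/15*a_T + 1/15*a_U
  a_T = 0*a_P + 8/15*a_Q + 1/15*a_R + 4/15*a_S + 0*a_T + 2/15*a_U

Substituting a_P = 1 and a_U = 0, rearrange to (I - Q) a = r where r[i] = P(i -> P):
  [2/5, -1/15, 0, -2/15] . (a_Q, a_R, a_S, a_T) = 2/15
  [-2/15, 1, -4/15, -1/3] . (a_Q, a_R, a_S, a_T) = 1/15
  [-4/15, -4/15, 13/15, -1/15] . (a_Q, a_R, a_S, a_T) = 1/5
  [-8/15, -1/15, -4/15, 1] . (a_Q, a_R, a_S, a_T) = 0

Solving yields:
  a_Q = 1165/2022
  a_R = 157/337
  a_S = 596/1011
  a_T = 167/337

Starting state is S, so the absorption probability is a_S = 596/1011.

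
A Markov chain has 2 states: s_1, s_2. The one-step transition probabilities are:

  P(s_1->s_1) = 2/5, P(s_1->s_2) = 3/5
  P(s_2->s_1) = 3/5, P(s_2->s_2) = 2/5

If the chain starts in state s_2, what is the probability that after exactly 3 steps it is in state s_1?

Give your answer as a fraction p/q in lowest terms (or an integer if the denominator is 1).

Answer: 63/125

Derivation:
Computing P^3 by repeated multiplication:
P^1 =
  s_1: [2/5, 3/5]
  s_2: [3/5, 2/5]
P^2 =
  s_1: [13/25, 12/25]
  s_2: [12/25, 13/25]
P^3 =
  s_1: [62/125, 63/125]
  s_2: [63/125, 62/125]

(P^3)[s_2 -> s_1] = 63/125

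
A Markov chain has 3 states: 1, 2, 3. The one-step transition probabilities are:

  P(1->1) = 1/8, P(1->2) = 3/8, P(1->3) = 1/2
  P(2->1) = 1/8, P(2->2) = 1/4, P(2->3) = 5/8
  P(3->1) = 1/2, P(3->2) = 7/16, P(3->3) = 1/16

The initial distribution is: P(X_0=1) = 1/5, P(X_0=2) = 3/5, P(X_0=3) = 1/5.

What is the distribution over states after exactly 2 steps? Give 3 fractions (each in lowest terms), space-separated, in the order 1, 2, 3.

Propagating the distribution step by step (d_{t+1} = d_t * P):
d_0 = (1=1/5, 2=3/5, 3=1/5)
  d_1[1] = 1/5*1/8 + 3/5*1/8 + 1/5*1/2 = 1/5
  d_1[2] = 1/5*3/8 + 3/5*1/4 + 1/5*7/16 = 5/16
  d_1[3] = 1/5*1/2 + 3/5*5/8 + 1/5*1/16 = 39/80
d_1 = (1=1/5, 2=5/16, 3=39/80)
  d_2[1] = 1/5*1/8 + 5/16*1/8 + 39/80*1/2 = 197/640
  d_2[2] = 1/5*3/8 + 5/16*1/4 + 39/80*7/16 = 469/1280
  d_2[3] = 1/5*1/2 + 5/16*5/8 + 39/80*1/16 = 417/1280
d_2 = (1=197/640, 2=469/1280, 3=417/1280)

Answer: 197/640 469/1280 417/1280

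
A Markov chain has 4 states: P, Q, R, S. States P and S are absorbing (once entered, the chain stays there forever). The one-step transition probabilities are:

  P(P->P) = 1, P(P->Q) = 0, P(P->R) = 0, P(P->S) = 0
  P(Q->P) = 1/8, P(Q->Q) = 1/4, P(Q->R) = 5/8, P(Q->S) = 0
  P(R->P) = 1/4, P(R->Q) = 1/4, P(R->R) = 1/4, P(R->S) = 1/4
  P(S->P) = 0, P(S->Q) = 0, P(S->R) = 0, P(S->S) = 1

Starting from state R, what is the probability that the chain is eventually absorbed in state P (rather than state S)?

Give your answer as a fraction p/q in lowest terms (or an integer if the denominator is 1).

Let a_i = P(absorbed in P | start in state i).
Boundary conditions: a_P = 1, a_S = 0.
For each transient state i, a_i = sum_j P(i->j) * a_j:
  a_Q = 1/8*a_P + 1/4*a_Q + 5/8*a_R + 0*a_S
  a_R = 1/4*a_P + 1/4*a_Q + 1/4*a_R + 1/4*a_S

Substituting a_P = 1 and a_S = 0, rearrange to (I - Q) a = r where r[i] = P(i -> P):
  [3/4, -5/8] . (a_Q, a_R) = 1/8
  [-1/4, 3/4] . (a_Q, a_R) = 1/4

Solving yields:
  a_Q = 8/13
  a_R = 7/13

Starting state is R, so the absorption probability is a_R = 7/13.

Answer: 7/13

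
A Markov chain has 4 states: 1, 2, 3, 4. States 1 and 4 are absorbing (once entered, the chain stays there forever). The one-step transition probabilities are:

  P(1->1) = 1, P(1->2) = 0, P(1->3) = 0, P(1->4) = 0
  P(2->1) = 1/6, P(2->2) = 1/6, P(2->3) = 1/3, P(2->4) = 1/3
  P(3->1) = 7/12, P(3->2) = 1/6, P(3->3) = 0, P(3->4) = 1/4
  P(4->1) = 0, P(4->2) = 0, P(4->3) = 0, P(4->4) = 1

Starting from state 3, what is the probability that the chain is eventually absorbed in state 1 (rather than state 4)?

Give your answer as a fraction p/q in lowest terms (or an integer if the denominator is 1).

Let a_i = P(absorbed in 1 | start in state i).
Boundary conditions: a_1 = 1, a_4 = 0.
For each transient state i, a_i = sum_j P(i->j) * a_j:
  a_2 = 1/6*a_1 + 1/6*a_2 + 1/3*a_3 + 1/3*a_4
  a_3 = 7/12*a_1 + 1/6*a_2 + 0*a_3 + 1/4*a_4

Substituting a_1 = 1 and a_4 = 0, rearrange to (I - Q) a = r where r[i] = P(i -> 1):
  [5/6, -1/3] . (a_2, a_3) = 1/6
  [-1/6, 1] . (a_2, a_3) = 7/12

Solving yields:
  a_2 = 13/28
  a_3 = 37/56

Starting state is 3, so the absorption probability is a_3 = 37/56.

Answer: 37/56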